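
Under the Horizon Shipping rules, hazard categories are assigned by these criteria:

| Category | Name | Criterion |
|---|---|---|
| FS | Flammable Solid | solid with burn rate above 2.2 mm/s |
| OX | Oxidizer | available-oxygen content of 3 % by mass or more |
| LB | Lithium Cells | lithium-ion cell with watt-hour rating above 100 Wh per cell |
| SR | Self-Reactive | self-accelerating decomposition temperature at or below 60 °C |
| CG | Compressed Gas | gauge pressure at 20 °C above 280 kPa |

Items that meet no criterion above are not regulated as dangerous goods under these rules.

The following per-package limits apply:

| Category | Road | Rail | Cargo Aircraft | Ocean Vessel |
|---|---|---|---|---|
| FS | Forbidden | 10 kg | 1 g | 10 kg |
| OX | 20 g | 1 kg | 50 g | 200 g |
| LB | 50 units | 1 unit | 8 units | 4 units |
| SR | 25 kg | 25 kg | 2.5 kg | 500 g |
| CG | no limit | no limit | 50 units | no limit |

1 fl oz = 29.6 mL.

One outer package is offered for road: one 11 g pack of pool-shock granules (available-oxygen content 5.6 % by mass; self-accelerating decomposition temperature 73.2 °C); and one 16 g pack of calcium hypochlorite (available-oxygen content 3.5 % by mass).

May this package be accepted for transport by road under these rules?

With available-oxygen content 5.6 % by mass (≥ 3 % by mass), the pool-shock granules fall in Category OX.
Calcium hypochlorite: available-oxygen content 3.5 % by mass ≥ 3 % by mass → Category OX (Oxidizer).
Total Category OX: 11 g + 16 g = 27 g.
27 g > 20 g (road limit, Category OX) — over the limit.

No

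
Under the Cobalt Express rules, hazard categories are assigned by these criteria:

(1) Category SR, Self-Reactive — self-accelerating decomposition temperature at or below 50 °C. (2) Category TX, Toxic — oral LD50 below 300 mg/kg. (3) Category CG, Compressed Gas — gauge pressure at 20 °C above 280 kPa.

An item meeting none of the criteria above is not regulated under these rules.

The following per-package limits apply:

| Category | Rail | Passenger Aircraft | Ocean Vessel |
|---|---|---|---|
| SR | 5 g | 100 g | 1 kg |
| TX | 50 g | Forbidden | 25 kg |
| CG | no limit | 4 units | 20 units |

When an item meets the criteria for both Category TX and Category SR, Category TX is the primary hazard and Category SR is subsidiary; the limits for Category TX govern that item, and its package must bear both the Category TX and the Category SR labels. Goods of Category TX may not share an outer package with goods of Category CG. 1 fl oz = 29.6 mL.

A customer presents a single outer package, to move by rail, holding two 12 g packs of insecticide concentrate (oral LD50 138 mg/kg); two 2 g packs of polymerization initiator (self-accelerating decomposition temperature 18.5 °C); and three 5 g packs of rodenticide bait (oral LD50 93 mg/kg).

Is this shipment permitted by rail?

The insecticide concentrate has oral LD50 138 mg/kg, which is < 300 mg/kg, so it is Category TX (Toxic).
Polymerization initiator: self-accelerating decomposition temperature 18.5 °C ≤ 50 °C → Category SR (Self-Reactive).
The rodenticide bait has oral LD50 93 mg/kg, which is < 300 mg/kg, so it is Category TX (Toxic).
Category TX net quantity: (two 12 g packs = 24 g) + (three 5 g packs = 15 g) = 39 g.
39 g ≤ 50 g (rail limit, Category TX) — within limit.
Category SR quantity: two 2 g packs = 4 g.
4 g is within the rail limit of 5 g for Category SR.
The segregation rule (Category TX with Category CG) does not apply to Category TX with Category SR.
Every hazard category is within its rail limit and no segregation rule is violated.

Yes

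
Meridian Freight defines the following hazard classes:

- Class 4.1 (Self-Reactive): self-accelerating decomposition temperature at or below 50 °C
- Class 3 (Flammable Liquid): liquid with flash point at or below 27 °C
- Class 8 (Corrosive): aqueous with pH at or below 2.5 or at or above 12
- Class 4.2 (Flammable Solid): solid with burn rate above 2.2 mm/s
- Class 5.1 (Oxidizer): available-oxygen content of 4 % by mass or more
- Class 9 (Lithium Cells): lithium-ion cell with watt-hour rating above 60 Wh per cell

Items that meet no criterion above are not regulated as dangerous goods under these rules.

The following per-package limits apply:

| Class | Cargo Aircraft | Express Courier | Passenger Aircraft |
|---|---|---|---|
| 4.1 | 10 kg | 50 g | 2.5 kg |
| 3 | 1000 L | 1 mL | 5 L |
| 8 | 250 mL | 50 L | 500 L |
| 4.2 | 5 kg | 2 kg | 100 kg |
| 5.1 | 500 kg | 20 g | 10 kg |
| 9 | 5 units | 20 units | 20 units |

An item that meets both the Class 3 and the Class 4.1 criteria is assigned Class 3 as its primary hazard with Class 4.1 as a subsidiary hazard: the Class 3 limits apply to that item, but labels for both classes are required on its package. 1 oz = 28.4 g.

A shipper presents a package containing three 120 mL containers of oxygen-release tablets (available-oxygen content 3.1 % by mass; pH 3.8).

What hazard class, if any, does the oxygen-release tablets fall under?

Not regulated

pH 3.8 is between 2.5 and 12, so Class 8 does not apply.
available-oxygen content 3.1 % by mass is not above 4 % by mass, so Class 5.1 does not apply.
No criterion is met, so the item is not regulated.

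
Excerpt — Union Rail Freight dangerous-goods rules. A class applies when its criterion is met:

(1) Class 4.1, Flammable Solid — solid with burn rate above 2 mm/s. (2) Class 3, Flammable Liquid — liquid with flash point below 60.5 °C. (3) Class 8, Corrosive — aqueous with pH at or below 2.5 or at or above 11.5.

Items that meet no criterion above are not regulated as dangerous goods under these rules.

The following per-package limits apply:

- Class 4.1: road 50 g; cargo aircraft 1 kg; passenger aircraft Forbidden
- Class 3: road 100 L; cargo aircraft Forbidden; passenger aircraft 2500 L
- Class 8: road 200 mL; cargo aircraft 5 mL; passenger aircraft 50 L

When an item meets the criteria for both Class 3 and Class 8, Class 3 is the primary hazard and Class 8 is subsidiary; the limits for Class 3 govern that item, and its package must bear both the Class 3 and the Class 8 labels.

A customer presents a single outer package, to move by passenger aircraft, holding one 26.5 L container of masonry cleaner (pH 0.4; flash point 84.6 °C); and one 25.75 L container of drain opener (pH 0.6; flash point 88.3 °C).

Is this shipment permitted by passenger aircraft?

No

Masonry cleaner: pH 0.4 ≤ 2.5 → Class 8 (Corrosive).
With pH 0.6 (≤ 2.5), the drain opener falls in Class 8.
Class 8 net quantity: 26.5 L + 25.75 L = 52.25 L.
52.25 L > 50 L (passenger aircraft limit, Class 8) — over the limit.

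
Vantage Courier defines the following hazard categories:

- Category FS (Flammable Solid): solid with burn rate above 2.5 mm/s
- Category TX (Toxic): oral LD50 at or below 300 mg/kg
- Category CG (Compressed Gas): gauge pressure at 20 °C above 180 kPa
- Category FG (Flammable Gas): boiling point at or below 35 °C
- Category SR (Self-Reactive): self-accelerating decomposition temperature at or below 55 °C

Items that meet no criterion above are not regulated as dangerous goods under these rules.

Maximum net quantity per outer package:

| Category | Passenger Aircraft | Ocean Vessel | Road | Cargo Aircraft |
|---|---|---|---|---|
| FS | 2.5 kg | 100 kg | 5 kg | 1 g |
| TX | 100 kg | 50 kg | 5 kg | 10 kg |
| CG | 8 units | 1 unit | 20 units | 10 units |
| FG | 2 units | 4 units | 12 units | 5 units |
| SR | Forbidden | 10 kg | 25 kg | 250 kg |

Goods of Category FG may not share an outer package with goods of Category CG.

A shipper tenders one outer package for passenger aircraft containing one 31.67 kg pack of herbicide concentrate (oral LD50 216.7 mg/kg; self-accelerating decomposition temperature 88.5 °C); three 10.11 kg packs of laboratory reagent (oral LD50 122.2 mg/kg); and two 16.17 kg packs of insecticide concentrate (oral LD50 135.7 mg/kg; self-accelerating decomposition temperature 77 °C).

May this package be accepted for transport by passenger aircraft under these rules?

Yes

With oral LD50 216.7 mg/kg (≤ 300 mg/kg), the herbicide concentrate falls in Category TX.
Oral LD50 122.2 mg/kg meets the Category TX criterion (Toxic), so the laboratory reagent is Category TX.
The insecticide concentrate has oral LD50 135.7 mg/kg, which is ≤ 300 mg/kg, so it is Category TX (Toxic).
Category TX net quantity: 31.67 kg + (three 10.11 kg packs = 30.33 kg) + (two 16.17 kg packs = 32.34 kg) = 94.34 kg.
That is within the Category TX passenger aircraft limit of 100 kg.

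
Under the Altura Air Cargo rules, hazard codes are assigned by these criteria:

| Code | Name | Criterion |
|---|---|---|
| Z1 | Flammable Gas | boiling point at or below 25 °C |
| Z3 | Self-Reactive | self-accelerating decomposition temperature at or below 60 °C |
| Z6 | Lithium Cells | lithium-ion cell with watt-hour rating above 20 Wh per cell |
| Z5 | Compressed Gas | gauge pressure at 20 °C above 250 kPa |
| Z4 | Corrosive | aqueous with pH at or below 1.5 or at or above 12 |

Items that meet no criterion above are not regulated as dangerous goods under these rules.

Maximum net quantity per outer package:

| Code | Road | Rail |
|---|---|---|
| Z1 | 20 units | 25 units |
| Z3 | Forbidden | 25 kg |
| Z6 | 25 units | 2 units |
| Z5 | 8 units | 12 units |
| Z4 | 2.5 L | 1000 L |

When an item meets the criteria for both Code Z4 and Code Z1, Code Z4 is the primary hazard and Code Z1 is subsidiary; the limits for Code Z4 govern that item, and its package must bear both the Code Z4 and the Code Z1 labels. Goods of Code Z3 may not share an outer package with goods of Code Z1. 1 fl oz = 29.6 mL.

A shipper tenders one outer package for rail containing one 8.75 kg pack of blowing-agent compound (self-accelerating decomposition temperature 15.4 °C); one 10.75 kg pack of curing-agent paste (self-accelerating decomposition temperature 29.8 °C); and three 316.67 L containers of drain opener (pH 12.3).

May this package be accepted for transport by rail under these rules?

Self-accelerating decomposition temperature 15.4 °C meets the Code Z3 criterion (Self-Reactive), so the blowing-agent compound is Code Z3.
The curing-agent paste has self-accelerating decomposition temperature 29.8 °C, which is ≤ 60 °C, so it is Code Z3 (Self-Reactive).
Drain opener: pH 12.3 ≥ 12 → Code Z4 (Corrosive).
Total Code Z3: 8.75 kg + 10.75 kg = 19.5 kg.
19.5 kg is within the rail limit of 25 kg for Code Z3.
Code Z4 quantity: three 316.67 L containers = 950.01 L.
950.01 L ≤ 1000 L (rail limit, Code Z4) — within limit.
The segregation rule (Code Z3 with Code Z1) does not apply to Code Z3 with Code Z4.
Every hazard code is within its rail limit and no segregation rule is violated.

Yes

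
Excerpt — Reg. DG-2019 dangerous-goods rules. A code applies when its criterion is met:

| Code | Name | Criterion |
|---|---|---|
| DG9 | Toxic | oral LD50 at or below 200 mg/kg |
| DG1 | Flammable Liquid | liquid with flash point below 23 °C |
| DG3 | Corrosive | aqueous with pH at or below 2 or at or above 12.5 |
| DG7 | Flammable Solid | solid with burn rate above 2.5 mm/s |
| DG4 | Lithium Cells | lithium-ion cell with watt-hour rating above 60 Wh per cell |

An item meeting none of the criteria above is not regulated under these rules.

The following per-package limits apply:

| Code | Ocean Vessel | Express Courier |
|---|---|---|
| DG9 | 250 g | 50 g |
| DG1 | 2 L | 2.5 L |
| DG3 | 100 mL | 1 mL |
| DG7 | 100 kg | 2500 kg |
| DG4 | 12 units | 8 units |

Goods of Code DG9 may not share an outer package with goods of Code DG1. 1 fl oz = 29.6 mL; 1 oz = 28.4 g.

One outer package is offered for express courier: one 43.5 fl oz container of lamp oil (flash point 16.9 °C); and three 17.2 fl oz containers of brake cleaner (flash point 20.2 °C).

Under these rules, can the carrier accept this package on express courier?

No

Flash point 16.9 °C meets the Code DG1 criterion (Flammable Liquid), so the lamp oil is Code DG1.
Flash point 20.2 °C meets the Code DG1 criterion (Flammable Liquid), so the brake cleaner is Code DG1.
Code DG1 net quantity: (one 43.5 fl oz container = 1287.6 mL) + (three 17.2 fl oz containers = 1527.36 mL) = 2814.96 mL.
2814.96 mL > 2.5 L (express courier limit, Code DG1) — over the limit.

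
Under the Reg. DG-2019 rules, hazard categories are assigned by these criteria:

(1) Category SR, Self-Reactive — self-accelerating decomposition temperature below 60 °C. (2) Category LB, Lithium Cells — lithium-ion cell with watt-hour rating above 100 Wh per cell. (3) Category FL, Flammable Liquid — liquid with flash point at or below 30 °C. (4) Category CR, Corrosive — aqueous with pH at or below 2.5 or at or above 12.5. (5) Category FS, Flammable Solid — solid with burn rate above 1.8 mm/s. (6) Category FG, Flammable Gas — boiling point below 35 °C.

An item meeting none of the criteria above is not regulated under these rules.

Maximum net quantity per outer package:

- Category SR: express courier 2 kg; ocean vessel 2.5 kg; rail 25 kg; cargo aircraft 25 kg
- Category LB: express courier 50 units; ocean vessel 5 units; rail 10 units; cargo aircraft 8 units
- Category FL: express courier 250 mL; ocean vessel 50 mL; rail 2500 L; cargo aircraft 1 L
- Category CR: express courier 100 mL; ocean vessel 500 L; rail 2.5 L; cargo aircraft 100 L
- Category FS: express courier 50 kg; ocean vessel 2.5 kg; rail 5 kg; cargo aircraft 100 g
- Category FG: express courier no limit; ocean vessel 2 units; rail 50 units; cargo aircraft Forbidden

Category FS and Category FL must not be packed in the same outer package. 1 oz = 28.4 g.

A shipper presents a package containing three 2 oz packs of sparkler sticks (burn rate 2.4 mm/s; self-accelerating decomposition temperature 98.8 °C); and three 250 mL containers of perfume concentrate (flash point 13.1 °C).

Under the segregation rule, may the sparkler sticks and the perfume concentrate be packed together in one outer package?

No

Sparkler sticks: burn rate 2.4 mm/s > 1.8 mm/s → Category FS (Flammable Solid).
Flash point 13.1 °C meets the Category FL criterion (Flammable Liquid), so the perfume concentrate is Category FL.
Category FS and Category FL may not share an outer package.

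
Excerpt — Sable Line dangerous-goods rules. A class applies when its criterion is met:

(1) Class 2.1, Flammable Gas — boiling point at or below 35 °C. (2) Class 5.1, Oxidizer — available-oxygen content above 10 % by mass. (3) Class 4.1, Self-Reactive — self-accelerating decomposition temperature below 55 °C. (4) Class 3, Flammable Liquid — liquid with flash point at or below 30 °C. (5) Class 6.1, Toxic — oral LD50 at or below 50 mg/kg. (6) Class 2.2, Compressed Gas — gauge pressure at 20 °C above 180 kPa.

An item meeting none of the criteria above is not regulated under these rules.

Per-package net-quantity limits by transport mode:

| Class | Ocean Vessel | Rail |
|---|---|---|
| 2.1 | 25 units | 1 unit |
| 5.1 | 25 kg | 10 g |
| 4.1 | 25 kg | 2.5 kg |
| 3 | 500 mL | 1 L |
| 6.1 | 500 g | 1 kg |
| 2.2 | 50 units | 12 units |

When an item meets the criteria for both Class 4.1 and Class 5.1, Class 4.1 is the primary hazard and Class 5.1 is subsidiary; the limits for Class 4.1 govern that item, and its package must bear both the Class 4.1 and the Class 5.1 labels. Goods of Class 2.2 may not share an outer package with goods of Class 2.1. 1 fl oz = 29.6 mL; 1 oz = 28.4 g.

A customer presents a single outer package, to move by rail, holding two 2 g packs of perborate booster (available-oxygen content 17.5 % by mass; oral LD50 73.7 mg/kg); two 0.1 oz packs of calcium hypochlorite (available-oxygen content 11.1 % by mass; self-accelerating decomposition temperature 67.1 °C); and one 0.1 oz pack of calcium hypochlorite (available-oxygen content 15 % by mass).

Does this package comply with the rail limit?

The perborate booster has available-oxygen content 17.5 % by mass, which is > 10 % by mass, so it is Class 5.1 (Oxidizer).
The calcium hypochlorite has available-oxygen content 11.1 % by mass, which is > 10 % by mass, so it is Class 5.1 (Oxidizer).
The calcium hypochlorite has available-oxygen content 15 % by mass, which is > 10 % by mass, so it is Class 5.1 (Oxidizer).
Total Class 5.1: (two 2 g packs = 4 g) + (two 0.1 oz packs = 5.68 g) + (one 0.1 oz pack = 2.84 g) = 12.52 g.
That exceeds the Class 5.1 rail limit of 10 g.

No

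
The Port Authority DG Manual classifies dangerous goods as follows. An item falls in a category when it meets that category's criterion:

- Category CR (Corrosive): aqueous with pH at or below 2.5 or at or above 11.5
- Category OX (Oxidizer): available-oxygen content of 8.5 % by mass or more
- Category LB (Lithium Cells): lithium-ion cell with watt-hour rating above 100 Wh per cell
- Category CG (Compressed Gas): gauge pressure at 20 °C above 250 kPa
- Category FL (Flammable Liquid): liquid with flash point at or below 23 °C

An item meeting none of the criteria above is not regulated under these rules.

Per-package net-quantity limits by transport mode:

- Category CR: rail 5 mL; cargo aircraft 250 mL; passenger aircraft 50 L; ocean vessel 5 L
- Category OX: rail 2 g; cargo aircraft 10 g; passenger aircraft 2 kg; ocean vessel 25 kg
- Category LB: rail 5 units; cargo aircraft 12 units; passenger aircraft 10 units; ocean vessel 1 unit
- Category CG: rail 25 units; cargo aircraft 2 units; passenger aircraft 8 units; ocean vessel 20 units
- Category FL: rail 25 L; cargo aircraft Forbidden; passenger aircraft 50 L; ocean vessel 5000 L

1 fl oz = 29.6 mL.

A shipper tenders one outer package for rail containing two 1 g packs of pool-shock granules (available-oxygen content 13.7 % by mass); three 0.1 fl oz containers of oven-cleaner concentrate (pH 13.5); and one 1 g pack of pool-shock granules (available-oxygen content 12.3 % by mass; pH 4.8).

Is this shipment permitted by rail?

No

With available-oxygen content 13.7 % by mass (≥ 8.5 % by mass), the pool-shock granules fall in Category OX.
pH 13.5 meets the Category CR criterion (Corrosive), so the oven-cleaner concentrate is Category CR.
The pool-shock granules have available-oxygen content 12.3 % by mass, which is ≥ 8.5 % by mass, so they are Category OX (Oxidizer).
Category CR quantity: three 0.1 fl oz containers = 8.88 mL.
8.88 mL exceeds the rail limit of 5 mL for Category CR.
Total Category OX: (two 1 g packs = 2 g) + 1 g = 3 g.
That exceeds the Category OX rail limit of 2 g.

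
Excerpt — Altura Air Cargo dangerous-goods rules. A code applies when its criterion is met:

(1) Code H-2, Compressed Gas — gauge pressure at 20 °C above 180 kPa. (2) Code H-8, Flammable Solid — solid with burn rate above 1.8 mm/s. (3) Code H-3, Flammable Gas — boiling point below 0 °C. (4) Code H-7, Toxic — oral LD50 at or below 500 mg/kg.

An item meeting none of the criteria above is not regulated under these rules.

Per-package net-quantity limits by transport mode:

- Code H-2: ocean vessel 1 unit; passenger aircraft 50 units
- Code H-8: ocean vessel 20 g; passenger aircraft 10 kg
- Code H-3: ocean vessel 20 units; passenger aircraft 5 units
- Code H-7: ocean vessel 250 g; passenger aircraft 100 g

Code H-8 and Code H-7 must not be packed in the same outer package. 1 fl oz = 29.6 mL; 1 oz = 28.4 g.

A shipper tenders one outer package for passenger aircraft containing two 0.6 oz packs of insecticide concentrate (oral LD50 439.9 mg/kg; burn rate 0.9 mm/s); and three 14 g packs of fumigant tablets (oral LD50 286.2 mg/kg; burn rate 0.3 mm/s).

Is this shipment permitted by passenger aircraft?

Oral LD50 439.9 mg/kg meets the Code H-7 criterion (Toxic), so the insecticide concentrate is Code H-7.
The fumigant tablets have oral LD50 286.2 mg/kg, which is ≤ 500 mg/kg, so they are Code H-7 (Toxic).
Code H-7 net quantity: (two 0.6 oz packs = 34.08 g) + (three 14 g packs = 42 g) = 76.08 g.
76.08 g is within the passenger aircraft limit of 100 g for Code H-7.

Yes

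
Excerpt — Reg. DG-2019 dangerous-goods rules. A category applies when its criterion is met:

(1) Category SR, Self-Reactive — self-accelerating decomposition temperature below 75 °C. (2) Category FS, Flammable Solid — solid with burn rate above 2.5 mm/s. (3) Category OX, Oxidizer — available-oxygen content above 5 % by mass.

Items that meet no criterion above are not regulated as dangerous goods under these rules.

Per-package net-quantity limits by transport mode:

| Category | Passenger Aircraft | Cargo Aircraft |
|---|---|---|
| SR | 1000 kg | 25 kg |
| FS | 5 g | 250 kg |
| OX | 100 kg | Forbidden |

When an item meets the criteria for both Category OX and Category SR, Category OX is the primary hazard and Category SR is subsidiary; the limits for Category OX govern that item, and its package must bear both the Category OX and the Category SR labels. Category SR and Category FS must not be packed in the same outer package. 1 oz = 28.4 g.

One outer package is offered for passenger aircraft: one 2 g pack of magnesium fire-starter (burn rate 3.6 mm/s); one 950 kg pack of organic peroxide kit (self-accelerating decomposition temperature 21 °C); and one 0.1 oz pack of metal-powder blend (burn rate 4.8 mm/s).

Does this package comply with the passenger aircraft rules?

No

Magnesium fire-starter: burn rate 3.6 mm/s > 2.5 mm/s → Category FS (Flammable Solid).
Self-accelerating decomposition temperature 21 °C meets the Category SR criterion (Self-Reactive), so the organic peroxide kit is Category SR.
With burn rate 4.8 mm/s (> 2.5 mm/s), the metal-powder blend falls in Category FS.
Category SR quantity: 950 kg.
950 kg ≤ 1000 kg (passenger aircraft limit, Category SR) — within limit.
Category FS net quantity: 2 g + (one 0.1 oz pack = 2.84 g) = 4.84 g.
4.84 g is within the passenger aircraft limit of 5 g for Category FS.
Category SR and Category FS may not share an outer package.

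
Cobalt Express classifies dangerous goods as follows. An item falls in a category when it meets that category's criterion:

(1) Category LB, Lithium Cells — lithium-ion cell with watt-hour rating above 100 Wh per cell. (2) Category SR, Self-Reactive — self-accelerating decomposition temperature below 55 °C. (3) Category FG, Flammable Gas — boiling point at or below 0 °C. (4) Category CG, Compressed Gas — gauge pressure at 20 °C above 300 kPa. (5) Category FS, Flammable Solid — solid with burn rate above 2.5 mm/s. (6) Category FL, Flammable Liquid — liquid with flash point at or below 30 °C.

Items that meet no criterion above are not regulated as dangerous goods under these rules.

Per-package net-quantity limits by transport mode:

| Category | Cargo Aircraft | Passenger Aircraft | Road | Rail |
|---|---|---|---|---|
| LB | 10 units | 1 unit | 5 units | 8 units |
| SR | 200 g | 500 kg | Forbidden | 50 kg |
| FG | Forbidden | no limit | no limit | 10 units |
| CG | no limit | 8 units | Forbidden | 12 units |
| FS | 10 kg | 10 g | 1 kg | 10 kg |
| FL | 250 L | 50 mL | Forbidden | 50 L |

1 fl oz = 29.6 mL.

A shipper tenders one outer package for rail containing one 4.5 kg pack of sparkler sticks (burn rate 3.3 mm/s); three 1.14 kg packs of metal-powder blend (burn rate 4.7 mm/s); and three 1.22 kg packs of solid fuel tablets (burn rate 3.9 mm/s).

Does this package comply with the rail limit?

Sparkler sticks: burn rate 3.3 mm/s > 2.5 mm/s → Category FS (Flammable Solid).
Burn rate 4.7 mm/s meets the Category FS criterion (Flammable Solid), so the metal-powder blend is Category FS.
Solid fuel tablets: burn rate 3.9 mm/s > 2.5 mm/s → Category FS (Flammable Solid).
Category FS net quantity: 4.5 kg + (three 1.14 kg packs = 3.42 kg) + (three 1.22 kg packs = 3.66 kg) = 11.58 kg.
11.58 kg > 10 kg (rail limit, Category FS) — over the limit.

No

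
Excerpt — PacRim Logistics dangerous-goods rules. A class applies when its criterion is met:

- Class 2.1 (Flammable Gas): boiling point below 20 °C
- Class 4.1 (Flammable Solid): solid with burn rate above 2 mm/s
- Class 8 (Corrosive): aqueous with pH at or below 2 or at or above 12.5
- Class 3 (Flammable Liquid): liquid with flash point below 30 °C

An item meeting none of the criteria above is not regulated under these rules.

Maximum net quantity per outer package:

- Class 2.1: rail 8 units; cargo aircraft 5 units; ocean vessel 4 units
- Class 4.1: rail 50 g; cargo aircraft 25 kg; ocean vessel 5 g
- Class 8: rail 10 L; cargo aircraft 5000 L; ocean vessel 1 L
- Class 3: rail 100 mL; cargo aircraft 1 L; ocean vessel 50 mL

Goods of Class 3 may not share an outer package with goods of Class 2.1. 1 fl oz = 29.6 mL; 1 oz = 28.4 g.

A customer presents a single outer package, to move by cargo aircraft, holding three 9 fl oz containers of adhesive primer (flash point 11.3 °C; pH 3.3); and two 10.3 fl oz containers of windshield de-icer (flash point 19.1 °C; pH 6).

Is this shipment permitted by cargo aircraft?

Adhesive primer: flash point 11.3 °C < 30 °C → Class 3 (Flammable Liquid).
The windshield de-icer has flash point 19.1 °C, which is < 30 °C, so it is Class 3 (Flammable Liquid).
Class 3 net quantity: (three 9 fl oz containers = 799.2 mL) + (two 10.3 fl oz containers = 609.76 mL) = 1408.96 mL.
1408.96 mL exceeds the cargo aircraft limit of 1 L for Class 3.

No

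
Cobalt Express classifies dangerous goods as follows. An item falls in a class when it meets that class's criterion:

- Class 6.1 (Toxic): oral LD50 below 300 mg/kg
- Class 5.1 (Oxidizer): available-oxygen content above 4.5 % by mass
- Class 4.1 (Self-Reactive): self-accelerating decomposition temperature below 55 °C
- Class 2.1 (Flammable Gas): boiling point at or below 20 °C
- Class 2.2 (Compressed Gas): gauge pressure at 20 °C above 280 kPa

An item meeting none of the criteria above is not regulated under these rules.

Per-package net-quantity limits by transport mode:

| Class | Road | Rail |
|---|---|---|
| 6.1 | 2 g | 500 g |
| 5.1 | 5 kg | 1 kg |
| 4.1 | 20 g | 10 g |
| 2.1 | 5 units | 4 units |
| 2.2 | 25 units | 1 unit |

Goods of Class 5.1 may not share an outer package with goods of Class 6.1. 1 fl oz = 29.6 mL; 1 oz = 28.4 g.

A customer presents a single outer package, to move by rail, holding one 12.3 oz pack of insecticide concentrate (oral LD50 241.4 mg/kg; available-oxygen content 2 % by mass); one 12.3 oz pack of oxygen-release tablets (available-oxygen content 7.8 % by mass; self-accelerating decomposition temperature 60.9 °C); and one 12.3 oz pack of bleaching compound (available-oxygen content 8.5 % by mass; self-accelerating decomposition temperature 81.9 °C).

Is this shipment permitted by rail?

With oral LD50 241.4 mg/kg (< 300 mg/kg), the insecticide concentrate falls in Class 6.1.
The oxygen-release tablets have available-oxygen content 7.8 % by mass, which is > 4.5 % by mass, so they are Class 5.1 (Oxidizer).
With available-oxygen content 8.5 % by mass (> 4.5 % by mass), the bleaching compound falls in Class 5.1.
Total Class 5.1: (one 12.3 oz pack = 349.32 g) + (one 12.3 oz pack = 349.32 g) = 698.64 g.
That is within the Class 5.1 rail limit of 1 kg.
Class 6.1 quantity: one 12.3 oz pack = 349.32 g.
That is within the Class 6.1 rail limit of 500 g.
Class 5.1 and Class 6.1 may not share an outer package.

No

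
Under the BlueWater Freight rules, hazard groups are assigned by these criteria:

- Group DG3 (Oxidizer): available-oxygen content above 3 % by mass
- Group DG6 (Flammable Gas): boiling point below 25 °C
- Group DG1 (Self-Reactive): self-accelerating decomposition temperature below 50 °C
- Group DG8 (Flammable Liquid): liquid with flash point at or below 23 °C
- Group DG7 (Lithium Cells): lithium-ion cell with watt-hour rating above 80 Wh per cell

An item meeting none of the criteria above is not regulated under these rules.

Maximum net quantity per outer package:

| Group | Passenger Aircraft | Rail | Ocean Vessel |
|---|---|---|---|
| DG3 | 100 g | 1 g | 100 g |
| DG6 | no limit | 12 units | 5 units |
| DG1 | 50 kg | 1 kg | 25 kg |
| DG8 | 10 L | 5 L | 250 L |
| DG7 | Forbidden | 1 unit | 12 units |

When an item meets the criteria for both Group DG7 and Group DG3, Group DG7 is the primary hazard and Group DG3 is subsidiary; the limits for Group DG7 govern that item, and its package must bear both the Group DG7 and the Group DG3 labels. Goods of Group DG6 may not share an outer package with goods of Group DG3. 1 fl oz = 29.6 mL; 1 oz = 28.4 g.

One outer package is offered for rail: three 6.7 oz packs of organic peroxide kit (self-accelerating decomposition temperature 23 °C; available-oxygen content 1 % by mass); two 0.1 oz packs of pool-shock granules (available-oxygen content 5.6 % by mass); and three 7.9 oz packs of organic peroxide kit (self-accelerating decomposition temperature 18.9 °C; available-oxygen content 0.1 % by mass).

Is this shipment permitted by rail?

No

The organic peroxide kit has self-accelerating decomposition temperature 23 °C, which is < 50 °C, so it is Group DG1 (Self-Reactive).
Available-oxygen content 5.6 % by mass meets the Group DG3 criterion (Oxidizer), so the pool-shock granules are Group DG3.
With self-accelerating decomposition temperature 18.9 °C (< 50 °C), the organic peroxide kit falls in Group DG1.
Total Group DG1: (three 6.7 oz packs = 570.84 g) + (three 7.9 oz packs = 673.08 g) = 1243.92 g.
That exceeds the Group DG1 rail limit of 1 kg.
Group DG3 quantity: two 0.1 oz packs = 5.68 g.
That exceeds the Group DG3 rail limit of 1 g.
The segregation rule (Group DG6 with Group DG3) does not apply to Group DG1 with Group DG3.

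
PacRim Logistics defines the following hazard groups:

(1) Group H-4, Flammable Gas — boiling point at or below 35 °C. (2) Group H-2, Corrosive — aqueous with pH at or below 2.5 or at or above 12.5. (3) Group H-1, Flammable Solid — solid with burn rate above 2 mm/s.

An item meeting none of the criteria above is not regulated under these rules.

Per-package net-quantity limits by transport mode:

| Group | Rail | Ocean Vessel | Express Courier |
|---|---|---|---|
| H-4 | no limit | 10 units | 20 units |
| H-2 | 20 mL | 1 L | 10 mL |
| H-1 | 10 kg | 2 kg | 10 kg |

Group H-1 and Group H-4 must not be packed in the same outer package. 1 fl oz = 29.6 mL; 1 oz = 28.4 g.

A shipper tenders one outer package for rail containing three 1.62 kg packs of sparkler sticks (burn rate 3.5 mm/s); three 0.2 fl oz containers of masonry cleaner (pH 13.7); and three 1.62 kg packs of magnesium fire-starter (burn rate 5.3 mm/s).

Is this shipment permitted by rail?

Yes

With burn rate 3.5 mm/s (> 2 mm/s), the sparkler sticks fall in Group H-1.
The masonry cleaner has pH 13.7, which is ≥ 12.5, so it is Group H-2 (Corrosive).
Burn rate 5.3 mm/s meets the Group H-1 criterion (Flammable Solid), so the magnesium fire-starter is Group H-1.
Total Group H-1: (three 1.62 kg packs = 4.86 kg) + (three 1.62 kg packs = 4.86 kg) = 9.72 kg.
9.72 kg is within the rail limit of 10 kg for Group H-1.
Group H-2 quantity: three 0.2 fl oz containers = 17.76 mL.
17.76 mL is within the rail limit of 20 mL for Group H-2.
The segregation rule (Group H-1 with Group H-4) does not apply to Group H-1 with Group H-2.
Every hazard group is within its rail limit and no segregation rule is violated.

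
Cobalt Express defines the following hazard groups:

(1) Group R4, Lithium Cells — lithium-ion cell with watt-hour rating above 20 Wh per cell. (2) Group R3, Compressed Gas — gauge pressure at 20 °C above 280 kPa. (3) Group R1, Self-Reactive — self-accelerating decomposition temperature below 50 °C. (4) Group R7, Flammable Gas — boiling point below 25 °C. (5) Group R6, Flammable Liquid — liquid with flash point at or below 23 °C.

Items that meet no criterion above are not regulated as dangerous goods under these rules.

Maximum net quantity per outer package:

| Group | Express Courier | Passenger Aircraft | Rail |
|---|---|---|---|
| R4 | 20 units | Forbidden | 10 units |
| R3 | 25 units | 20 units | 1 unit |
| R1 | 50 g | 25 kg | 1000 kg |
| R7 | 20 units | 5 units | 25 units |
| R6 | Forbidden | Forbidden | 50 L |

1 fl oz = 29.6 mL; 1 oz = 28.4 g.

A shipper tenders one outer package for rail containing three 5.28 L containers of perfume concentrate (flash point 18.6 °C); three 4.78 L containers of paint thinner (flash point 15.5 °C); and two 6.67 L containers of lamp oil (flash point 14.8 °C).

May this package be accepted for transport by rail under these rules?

Yes

Perfume concentrate: flash point 18.6 °C ≤ 23 °C → Group R6 (Flammable Liquid).
Paint thinner: flash point 15.5 °C ≤ 23 °C → Group R6 (Flammable Liquid).
The lamp oil has flash point 14.8 °C, which is ≤ 23 °C, so it is Group R6 (Flammable Liquid).
Total Group R6: (three 5.28 L containers = 15.84 L) + (three 4.78 L containers = 14.34 L) + (two 6.67 L containers = 13.34 L) = 43.52 L.
43.52 L ≤ 50 L (rail limit, Group R6) — within limit.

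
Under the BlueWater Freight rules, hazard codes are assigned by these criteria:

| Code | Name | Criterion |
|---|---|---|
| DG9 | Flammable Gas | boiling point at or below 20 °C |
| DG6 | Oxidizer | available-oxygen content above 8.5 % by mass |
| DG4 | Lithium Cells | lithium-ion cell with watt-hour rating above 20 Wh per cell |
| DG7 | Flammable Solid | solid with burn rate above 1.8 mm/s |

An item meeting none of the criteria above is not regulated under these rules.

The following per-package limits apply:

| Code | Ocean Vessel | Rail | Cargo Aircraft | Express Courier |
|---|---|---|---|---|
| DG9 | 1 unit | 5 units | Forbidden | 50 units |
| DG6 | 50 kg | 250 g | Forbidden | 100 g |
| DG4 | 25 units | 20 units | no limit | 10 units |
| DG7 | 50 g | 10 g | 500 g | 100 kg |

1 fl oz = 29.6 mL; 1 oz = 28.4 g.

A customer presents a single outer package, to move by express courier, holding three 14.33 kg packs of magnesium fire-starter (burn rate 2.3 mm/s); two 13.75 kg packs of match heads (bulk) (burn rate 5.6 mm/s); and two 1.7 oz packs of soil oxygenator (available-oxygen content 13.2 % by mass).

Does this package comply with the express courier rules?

Yes

Magnesium fire-starter: burn rate 2.3 mm/s > 1.8 mm/s → Code DG7 (Flammable Solid).
Match heads (bulk): burn rate 5.6 mm/s > 1.8 mm/s → Code DG7 (Flammable Solid).
With available-oxygen content 13.2 % by mass (> 8.5 % by mass), the soil oxygenator falls in Code DG6.
Total Code DG7: (three 14.33 kg packs = 42.99 kg) + (two 13.75 kg packs = 27.5 kg) = 70.49 kg.
70.49 kg ≤ 100 kg (express courier limit, Code DG7) — within limit.
Code DG6 quantity: two 1.7 oz packs = 96.56 g.
96.56 g ≤ 100 g (express courier limit, Code DG6) — within limit.
Every hazard code is within its express courier limit and no segregation rule is violated.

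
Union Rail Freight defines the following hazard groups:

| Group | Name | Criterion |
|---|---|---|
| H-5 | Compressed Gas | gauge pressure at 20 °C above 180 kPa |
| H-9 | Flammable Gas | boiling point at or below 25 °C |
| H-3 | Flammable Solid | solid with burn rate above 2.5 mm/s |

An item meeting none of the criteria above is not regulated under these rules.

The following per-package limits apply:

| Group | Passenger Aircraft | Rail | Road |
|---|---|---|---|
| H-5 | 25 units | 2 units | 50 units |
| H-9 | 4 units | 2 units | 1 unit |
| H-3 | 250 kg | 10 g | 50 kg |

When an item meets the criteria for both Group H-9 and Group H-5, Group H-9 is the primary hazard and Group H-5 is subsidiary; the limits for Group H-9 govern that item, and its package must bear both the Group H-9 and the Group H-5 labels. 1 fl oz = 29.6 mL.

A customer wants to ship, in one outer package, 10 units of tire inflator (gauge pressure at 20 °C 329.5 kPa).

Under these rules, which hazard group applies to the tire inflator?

The tire inflator has gauge pressure at 20 °C 329.5 kPa, which is > 180 kPa, so it is Group H-5 (Compressed Gas).

Group H-5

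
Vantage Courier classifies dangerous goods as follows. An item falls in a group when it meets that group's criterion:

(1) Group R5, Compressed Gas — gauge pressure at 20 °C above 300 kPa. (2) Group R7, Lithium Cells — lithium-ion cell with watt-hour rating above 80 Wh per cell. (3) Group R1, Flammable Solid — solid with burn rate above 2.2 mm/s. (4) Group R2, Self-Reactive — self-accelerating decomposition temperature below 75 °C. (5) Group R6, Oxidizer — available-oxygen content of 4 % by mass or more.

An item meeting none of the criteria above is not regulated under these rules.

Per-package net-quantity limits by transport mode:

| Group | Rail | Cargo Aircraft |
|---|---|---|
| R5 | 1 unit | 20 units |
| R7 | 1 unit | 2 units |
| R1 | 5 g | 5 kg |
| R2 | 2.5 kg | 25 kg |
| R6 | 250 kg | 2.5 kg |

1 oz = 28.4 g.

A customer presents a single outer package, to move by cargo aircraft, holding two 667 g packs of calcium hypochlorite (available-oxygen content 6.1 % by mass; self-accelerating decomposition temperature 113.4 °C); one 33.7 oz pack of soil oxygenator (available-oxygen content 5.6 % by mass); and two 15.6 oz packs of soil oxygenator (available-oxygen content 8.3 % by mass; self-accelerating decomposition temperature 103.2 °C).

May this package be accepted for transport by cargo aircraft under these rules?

Available-oxygen content 6.1 % by mass meets the Group R6 criterion (Oxidizer), so the calcium hypochlorite is Group R6.
The soil oxygenator has available-oxygen content 5.6 % by mass, which is ≥ 4 % by mass, so it is Group R6 (Oxidizer).
Available-oxygen content 8.3 % by mass meets the Group R6 criterion (Oxidizer), so the soil oxygenator is Group R6.
Group R6 net quantity: (two 667 g packs = 1.334 kg) + (one 33.7 oz pack = 957.08 g) + (two 15.6 oz packs = 886.08 g) = 3177.16 g.
3177.16 g > 2.5 kg (cargo aircraft limit, Group R6) — over the limit.

No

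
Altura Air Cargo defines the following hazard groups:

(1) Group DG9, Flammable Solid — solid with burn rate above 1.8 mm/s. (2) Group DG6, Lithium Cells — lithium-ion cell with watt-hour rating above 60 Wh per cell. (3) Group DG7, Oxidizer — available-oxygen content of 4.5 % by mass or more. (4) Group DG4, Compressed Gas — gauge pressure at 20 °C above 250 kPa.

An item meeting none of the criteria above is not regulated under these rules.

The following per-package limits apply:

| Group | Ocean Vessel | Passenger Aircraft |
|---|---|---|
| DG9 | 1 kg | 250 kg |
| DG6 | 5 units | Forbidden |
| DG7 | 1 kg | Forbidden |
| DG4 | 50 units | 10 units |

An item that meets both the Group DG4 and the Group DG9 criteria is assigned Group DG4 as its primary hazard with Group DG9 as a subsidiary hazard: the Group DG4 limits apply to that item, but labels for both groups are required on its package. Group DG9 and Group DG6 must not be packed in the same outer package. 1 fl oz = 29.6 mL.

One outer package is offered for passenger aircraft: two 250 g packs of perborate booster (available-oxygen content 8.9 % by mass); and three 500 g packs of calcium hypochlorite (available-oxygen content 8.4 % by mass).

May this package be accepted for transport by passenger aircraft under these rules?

Perborate booster: available-oxygen content 8.9 % by mass ≥ 4.5 % by mass → Group DG7 (Oxidizer).
Calcium hypochlorite: available-oxygen content 8.4 % by mass ≥ 4.5 % by mass → Group DG7 (Oxidizer).
Group DG7 net quantity: (two 250 g packs = 500 g) + (three 500 g packs = 1.5 kg) = 2 kg.
By passenger aircraft, Group DG7 is Forbidden regardless of quantity.

No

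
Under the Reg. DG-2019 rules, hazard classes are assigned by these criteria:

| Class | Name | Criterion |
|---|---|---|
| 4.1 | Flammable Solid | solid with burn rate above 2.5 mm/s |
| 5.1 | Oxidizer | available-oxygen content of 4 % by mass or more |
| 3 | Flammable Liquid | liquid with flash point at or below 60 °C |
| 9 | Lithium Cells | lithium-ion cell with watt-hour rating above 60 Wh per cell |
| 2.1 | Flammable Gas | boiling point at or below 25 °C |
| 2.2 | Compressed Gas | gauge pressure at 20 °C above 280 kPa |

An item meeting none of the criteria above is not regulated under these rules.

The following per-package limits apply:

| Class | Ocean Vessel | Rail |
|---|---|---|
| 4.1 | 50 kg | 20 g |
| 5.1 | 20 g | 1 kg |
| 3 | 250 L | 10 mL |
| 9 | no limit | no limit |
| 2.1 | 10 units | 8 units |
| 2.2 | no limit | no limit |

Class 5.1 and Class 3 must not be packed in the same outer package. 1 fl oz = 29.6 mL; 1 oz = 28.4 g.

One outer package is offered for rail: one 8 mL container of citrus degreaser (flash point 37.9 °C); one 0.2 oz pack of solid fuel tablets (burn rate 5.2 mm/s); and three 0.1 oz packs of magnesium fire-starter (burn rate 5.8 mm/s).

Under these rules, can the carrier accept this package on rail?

The citrus degreaser has flash point 37.9 °C, which is ≤ 60 °C, so it is Class 3 (Flammable Liquid).
Solid fuel tablets: burn rate 5.2 mm/s > 2.5 mm/s → Class 4.1 (Flammable Solid).
With burn rate 5.8 mm/s (> 2.5 mm/s), the magnesium fire-starter falls in Class 4.1.
Total Class 4.1: (one 0.2 oz pack = 5.68 g) + (three 0.1 oz packs = 8.52 g) = 14.2 g.
That is within the Class 4.1 rail limit of 20 g.
Class 3 quantity: 8 mL.
8 mL ≤ 10 mL (rail limit, Class 3) — within limit.
The segregation rule (Class 5.1 with Class 3) does not apply to Class 4.1 with Class 3.
Every hazard class is within its rail limit and no segregation rule is violated.

Yes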